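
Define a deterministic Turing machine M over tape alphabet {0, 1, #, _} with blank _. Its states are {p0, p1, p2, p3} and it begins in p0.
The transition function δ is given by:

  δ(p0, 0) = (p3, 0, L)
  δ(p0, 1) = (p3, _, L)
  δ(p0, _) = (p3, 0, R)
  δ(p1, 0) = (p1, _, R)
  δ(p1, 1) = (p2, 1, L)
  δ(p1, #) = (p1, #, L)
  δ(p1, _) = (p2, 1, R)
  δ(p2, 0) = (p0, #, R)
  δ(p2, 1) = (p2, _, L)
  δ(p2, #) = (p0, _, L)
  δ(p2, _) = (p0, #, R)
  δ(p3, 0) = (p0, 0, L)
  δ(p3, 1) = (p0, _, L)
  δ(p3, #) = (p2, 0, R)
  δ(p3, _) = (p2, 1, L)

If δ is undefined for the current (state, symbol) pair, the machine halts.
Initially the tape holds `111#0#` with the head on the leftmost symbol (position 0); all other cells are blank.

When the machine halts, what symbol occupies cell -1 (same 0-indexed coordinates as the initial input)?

state=p0 head=0 tape=__[1]11#0#   (p0,1)→(p3,_,L)
state=p3 head=-1 tape=_[_]_11#0#   (p3,_)→(p2,1,L)
state=p2 head=-2 tape=[_]1_11#0#   (p2,_)→(p0,#,R)
state=p0 head=-1 tape=#[1]_11#0#   (p0,1)→(p3,_,L)
state=p3 head=-2 tape=[#]__11#0#   (p3,#)→(p2,0,R)
state=p2 head=-1 tape=0[_]_11#0#   (p2,_)→(p0,#,R)
state=p0 head=0 tape=0#[_]11#0#   (p0,_)→(p3,0,R)
state=p3 head=1 tape=0#0[1]1#0#   (p3,1)→(p0,_,L)
state=p0 head=0 tape=0#[0]_1#0#   (p0,0)→(p3,0,L)
state=p3 head=-1 tape=0[#]0_1#0#   (p3,#)→(p2,0,R)
state=p2 head=0 tape=00[0]_1#0#   (p2,0)→(p0,#,R)
state=p0 head=1 tape=00#[_]1#0#   (p0,_)→(p3,0,R)
state=p3 head=2 tape=00#0[1]#0#   (p3,1)→(p0,_,L)
state=p0 head=1 tape=00#[0]_#0#   (p0,0)→(p3,0,L)
state=p3 head=0 tape=00[#]0_#0#   (p3,#)→(p2,0,R)
state=p2 head=1 tape=000[0]_#0#   (p2,0)→(p0,#,R)
state=p0 head=2 tape=000#[_]#0#   (p0,_)→(p3,0,R)
state=p3 head=3 tape=000#0[#]0#   (p3,#)→(p2,0,R)
state=p2 head=4 tape=000#00[0]#   (p2,0)→(p0,#,R)
state=p0 head=5 tape=000#00#[#]
Cell -1 holds 0 when M halts.

0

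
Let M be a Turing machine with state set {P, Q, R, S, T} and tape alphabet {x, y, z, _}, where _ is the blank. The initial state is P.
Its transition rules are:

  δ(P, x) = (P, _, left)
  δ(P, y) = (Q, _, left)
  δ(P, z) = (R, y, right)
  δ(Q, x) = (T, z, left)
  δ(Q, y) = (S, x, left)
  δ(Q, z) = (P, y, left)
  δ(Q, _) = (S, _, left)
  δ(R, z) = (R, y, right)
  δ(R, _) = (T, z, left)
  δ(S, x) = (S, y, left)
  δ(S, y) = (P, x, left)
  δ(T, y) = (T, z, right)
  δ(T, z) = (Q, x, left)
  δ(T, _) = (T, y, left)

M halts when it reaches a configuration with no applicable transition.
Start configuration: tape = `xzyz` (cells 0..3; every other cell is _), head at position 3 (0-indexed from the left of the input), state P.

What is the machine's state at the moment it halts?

P

P | _xzy[z]_   read z → write y, move right, go to R
R | _xzyy[_]   read _ → write z, move left, go to T
T | _xzy[y]z   read y → write z, move right, go to T
T | _xzyz[z]   read z → write x, move left, go to Q
Q | _xzy[z]x   read z → write y, move left, go to P
P | _xz[y]yx   read y → write _, move left, go to Q
Q | _x[z]_yx   read z → write y, move left, go to P
P | _[x]y_yx   read x → write _, move left, go to P
P | [_]_y_yx
No transition is defined for (P, _); M halts in state P.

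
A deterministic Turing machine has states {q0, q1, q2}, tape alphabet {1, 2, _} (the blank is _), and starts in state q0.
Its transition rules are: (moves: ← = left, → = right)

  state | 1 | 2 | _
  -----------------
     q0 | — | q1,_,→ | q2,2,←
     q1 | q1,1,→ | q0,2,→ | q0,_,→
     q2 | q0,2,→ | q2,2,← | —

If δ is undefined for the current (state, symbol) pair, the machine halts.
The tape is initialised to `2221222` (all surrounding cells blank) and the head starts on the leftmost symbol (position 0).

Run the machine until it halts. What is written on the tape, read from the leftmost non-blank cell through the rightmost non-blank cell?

q0 | [2]221222_   read 2 → write _, move →, go to q1
q1 | _[2]21222_   read 2 → write 2, move →, go to q0
q0 | _2[2]1222_   read 2 → write _, move →, go to q1
q1 | _2_[1]222_   read 1 → write 1, move →, go to q1
q1 | _2_1[2]22_   read 2 → write 2, move →, go to q0
q0 | _2_12[2]2_   read 2 → write _, move →, go to q1
q1 | _2_12_[2]_   read 2 → write 2, move →, go to q0
q0 | _2_12_2[_]   read _ → write 2, move ←, go to q2
q2 | _2_12_[2]2   read 2 → write 2, move ←, go to q2
q2 | _2_12[_]22
The non-blank tape span at halt is 2_12_22.

2_12_22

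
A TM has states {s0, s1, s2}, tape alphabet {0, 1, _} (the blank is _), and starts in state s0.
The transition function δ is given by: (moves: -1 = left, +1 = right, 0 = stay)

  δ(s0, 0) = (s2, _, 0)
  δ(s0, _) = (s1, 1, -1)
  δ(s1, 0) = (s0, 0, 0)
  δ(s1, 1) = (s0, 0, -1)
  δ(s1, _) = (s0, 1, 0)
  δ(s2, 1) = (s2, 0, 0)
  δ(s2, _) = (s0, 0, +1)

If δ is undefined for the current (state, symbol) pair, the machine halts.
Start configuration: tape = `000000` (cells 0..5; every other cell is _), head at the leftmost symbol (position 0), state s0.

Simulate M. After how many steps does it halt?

state=s0 head=0 tape=[0]00000_   (s0,0)→(s2,_,0)
state=s2 head=0 tape=[_]00000_   (s2,_)→(s0,0,+1)
state=s0 head=1 tape=0[0]0000_   (s0,0)→(s2,_,0)
state=s2 head=1 tape=0[_]0000_   (s2,_)→(s0,0,+1)
state=s0 head=2 tape=00[0]000_   (s0,0)→(s2,_,0)
state=s2 head=2 tape=00[_]000_   (s2,_)→(s0,0,+1)
state=s0 head=3 tape=000[0]00_   (s0,0)→(s2,_,0)
state=s2 head=3 tape=000[_]00_   (s2,_)→(s0,0,+1)
state=s0 head=4 tape=0000[0]0_   (s0,0)→(s2,_,0)
state=s2 head=4 tape=0000[_]0_   (s2,_)→(s0,0,+1)
state=s0 head=5 tape=00000[0]_   (s0,0)→(s2,_,0)
state=s2 head=5 tape=00000[_]_   (s2,_)→(s0,0,+1)
state=s0 head=6 tape=000000[_]   (s0,_)→(s1,1,-1)
state=s1 head=5 tape=00000[0]1   (s1,0)→(s0,0,0)
state=s0 head=5 tape=00000[0]1   (s0,0)→(s2,_,0)
state=s2 head=5 tape=00000[_]1   (s2,_)→(s0,0,+1)
state=s0 head=6 tape=000000[1]
M halts after 16 transitions.

16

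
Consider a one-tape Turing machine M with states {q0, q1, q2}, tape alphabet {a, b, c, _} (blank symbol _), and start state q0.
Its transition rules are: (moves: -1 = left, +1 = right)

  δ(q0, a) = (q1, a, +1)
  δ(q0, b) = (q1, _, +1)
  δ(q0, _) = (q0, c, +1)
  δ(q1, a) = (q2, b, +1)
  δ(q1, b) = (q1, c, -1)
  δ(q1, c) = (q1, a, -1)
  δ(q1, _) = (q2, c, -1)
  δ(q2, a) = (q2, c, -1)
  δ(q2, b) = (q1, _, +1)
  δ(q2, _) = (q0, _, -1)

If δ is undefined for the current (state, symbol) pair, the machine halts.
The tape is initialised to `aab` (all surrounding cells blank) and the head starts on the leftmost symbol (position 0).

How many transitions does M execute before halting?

14

state=q0 head=0 tape=__[a]ab_   (q0,a)→(q1,a,+1)
state=q1 head=1 tape=__a[a]b_   (q1,a)→(q2,b,+1)
state=q2 head=2 tape=__ab[b]_   (q2,b)→(q1,_,+1)
state=q1 head=3 tape=__ab_[_]   (q1,_)→(q2,c,-1)
state=q2 head=2 tape=__ab[_]c   (q2,_)→(q0,_,-1)
state=q0 head=1 tape=__a[b]_c   (q0,b)→(q1,_,+1)
state=q1 head=2 tape=__a_[_]c   (q1,_)→(q2,c,-1)
state=q2 head=1 tape=__a[_]cc   (q2,_)→(q0,_,-1)
state=q0 head=0 tape=__[a]_cc   (q0,a)→(q1,a,+1)
state=q1 head=1 tape=__a[_]cc   (q1,_)→(q2,c,-1)
state=q2 head=0 tape=__[a]ccc   (q2,a)→(q2,c,-1)
state=q2 head=-1 tape=_[_]cccc   (q2,_)→(q0,_,-1)
state=q0 head=-2 tape=[_]_cccc   (q0,_)→(q0,c,+1)
state=q0 head=-1 tape=c[_]cccc   (q0,_)→(q0,c,+1)
state=q0 head=0 tape=cc[c]ccc
M halts after 14 transitions.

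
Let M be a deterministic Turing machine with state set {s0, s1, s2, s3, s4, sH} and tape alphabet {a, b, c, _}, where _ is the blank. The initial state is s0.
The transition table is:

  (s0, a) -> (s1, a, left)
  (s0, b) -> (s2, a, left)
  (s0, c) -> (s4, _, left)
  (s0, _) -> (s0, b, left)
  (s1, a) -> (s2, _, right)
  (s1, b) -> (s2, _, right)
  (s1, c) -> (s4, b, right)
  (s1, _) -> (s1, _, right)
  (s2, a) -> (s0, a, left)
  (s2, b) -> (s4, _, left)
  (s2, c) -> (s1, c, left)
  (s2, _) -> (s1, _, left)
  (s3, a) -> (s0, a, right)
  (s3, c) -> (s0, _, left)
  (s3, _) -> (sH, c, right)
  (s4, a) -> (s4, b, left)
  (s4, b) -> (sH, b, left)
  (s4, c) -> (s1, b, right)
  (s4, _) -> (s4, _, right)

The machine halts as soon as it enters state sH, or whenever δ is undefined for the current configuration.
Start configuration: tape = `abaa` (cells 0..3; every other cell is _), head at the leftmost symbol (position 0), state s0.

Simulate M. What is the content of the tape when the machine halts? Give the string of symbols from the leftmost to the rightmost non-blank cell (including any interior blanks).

state=s0 head=0 tape=_[a]baa   (s0,a)→(s1,a,left)
state=s1 head=-1 tape=[_]abaa   (s1,_)→(s1,_,right)
state=s1 head=0 tape=_[a]baa   (s1,a)→(s2,_,right)
state=s2 head=1 tape=__[b]aa   (s2,b)→(s4,_,left)
state=s4 head=0 tape=_[_]_aa   (s4,_)→(s4,_,right)
state=s4 head=1 tape=__[_]aa   (s4,_)→(s4,_,right)
state=s4 head=2 tape=___[a]a   (s4,a)→(s4,b,left)
state=s4 head=1 tape=__[_]ba   (s4,_)→(s4,_,right)
state=s4 head=2 tape=___[b]a   (s4,b)→(sH,b,left)
state=sH head=1 tape=__[_]ba
The non-blank tape span at halt is ba.

ba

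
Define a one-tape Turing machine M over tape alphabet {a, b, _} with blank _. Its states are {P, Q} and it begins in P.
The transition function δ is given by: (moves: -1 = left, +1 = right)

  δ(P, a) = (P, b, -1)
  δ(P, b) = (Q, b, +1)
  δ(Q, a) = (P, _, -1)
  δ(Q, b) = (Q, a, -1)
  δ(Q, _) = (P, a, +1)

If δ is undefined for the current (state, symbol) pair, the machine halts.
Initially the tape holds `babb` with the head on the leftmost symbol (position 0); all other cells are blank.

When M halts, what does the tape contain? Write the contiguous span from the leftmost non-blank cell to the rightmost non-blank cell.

bbaba

state=P head=0 tape=__[b]abb   (P,b)→(Q,b,+1)
state=Q head=1 tape=__b[a]bb   (Q,a)→(P,_,-1)
state=P head=0 tape=__[b]_bb   (P,b)→(Q,b,+1)
state=Q head=1 tape=__b[_]bb   (Q,_)→(P,a,+1)
state=P head=2 tape=__ba[b]b   (P,b)→(Q,b,+1)
state=Q head=3 tape=__bab[b]   (Q,b)→(Q,a,-1)
state=Q head=2 tape=__ba[b]a   (Q,b)→(Q,a,-1)
state=Q head=1 tape=__b[a]aa   (Q,a)→(P,_,-1)
state=P head=0 tape=__[b]_aa   (P,b)→(Q,b,+1)
state=Q head=1 tape=__b[_]aa   (Q,_)→(P,a,+1)
state=P head=2 tape=__ba[a]a   (P,a)→(P,b,-1)
state=P head=1 tape=__b[a]ba   (P,a)→(P,b,-1)
state=P head=0 tape=__[b]bba   (P,b)→(Q,b,+1)
state=Q head=1 tape=__b[b]ba   (Q,b)→(Q,a,-1)
state=Q head=0 tape=__[b]aba   (Q,b)→(Q,a,-1)
state=Q head=-1 tape=_[_]aaba   (Q,_)→(P,a,+1)
state=P head=0 tape=_a[a]aba   (P,a)→(P,b,-1)
state=P head=-1 tape=_[a]baba   (P,a)→(P,b,-1)
state=P head=-2 tape=[_]bbaba
The non-blank tape span at halt is bbaba.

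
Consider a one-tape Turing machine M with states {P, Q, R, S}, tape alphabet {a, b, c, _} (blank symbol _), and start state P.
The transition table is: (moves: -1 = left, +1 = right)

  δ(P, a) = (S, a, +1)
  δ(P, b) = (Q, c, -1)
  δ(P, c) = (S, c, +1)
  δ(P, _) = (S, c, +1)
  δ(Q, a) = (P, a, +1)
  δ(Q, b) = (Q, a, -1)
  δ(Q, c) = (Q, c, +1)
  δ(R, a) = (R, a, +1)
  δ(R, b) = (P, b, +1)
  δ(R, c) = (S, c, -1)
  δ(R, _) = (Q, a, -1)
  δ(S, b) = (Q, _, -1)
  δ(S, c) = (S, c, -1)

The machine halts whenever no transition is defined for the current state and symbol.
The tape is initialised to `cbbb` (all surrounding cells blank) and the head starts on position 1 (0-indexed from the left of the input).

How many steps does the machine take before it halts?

9

state=P head=1 tape=c[b]bb_   (P,b)→(Q,c,-1)
state=Q head=0 tape=[c]cbb_   (Q,c)→(Q,c,+1)
state=Q head=1 tape=c[c]bb_   (Q,c)→(Q,c,+1)
state=Q head=2 tape=cc[b]b_   (Q,b)→(Q,a,-1)
state=Q head=1 tape=c[c]ab_   (Q,c)→(Q,c,+1)
state=Q head=2 tape=cc[a]b_   (Q,a)→(P,a,+1)
state=P head=3 tape=cca[b]_   (P,b)→(Q,c,-1)
state=Q head=2 tape=cc[a]c_   (Q,a)→(P,a,+1)
state=P head=3 tape=cca[c]_   (P,c)→(S,c,+1)
state=S head=4 tape=ccac[_]
M halts after 9 transitions.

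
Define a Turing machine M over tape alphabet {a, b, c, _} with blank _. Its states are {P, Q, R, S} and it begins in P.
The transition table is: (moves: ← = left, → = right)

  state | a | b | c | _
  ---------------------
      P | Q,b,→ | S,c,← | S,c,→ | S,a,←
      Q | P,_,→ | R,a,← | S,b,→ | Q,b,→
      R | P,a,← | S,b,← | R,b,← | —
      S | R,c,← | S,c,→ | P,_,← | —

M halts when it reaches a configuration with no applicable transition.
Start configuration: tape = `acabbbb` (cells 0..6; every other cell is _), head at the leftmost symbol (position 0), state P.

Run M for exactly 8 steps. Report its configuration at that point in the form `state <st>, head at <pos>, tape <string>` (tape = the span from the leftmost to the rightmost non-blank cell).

state S, head at 2, tape cc_bbbb

P | [a]cabbbb   read a → write b, move →, go to Q
Q | b[c]abbbb   read c → write b, move →, go to S
S | bb[a]bbbb   read a → write c, move ←, go to R
R | b[b]cbbbb   read b → write b, move ←, go to S
S | [b]bcbbbb   read b → write c, move →, go to S
S | c[b]cbbbb   read b → write c, move →, go to S
S | cc[c]bbbb   read c → write _, move ←, go to P
P | c[c]_bbbb   read c → write c, move →, go to S
S | cc[_]bbbb
After 8 steps: state S, head at 2, tape cc_bbbb.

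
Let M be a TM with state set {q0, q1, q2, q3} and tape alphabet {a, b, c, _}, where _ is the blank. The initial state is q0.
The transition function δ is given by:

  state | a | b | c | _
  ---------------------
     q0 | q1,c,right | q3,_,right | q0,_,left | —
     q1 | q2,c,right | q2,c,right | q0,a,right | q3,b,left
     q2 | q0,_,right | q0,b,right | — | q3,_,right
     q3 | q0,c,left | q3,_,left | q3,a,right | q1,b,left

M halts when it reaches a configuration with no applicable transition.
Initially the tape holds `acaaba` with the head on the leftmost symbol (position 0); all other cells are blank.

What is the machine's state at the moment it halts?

q0

q0 | [a]caaba__   read a → write c, move right, go to q1
q1 | c[c]aaba__   read c → write a, move right, go to q0
q0 | ca[a]aba__   read a → write c, move right, go to q1
q1 | cac[a]ba__   read a → write c, move right, go to q2
q2 | cacc[b]a__   read b → write b, move right, go to q0
q0 | caccb[a]__   read a → write c, move right, go to q1
q1 | caccbc[_]_   read _ → write b, move left, go to q3
q3 | caccb[c]b_   read c → write a, move right, go to q3
q3 | caccba[b]_   read b → write _, move left, go to q3
q3 | caccb[a]__   read a → write c, move left, go to q0
q0 | cacc[b]c__   read b → write _, move right, go to q3
q3 | cacc_[c]__   read c → write a, move right, go to q3
q3 | cacc_a[_]_   read _ → write b, move left, go to q1
q1 | cacc_[a]b_   read a → write c, move right, go to q2
q2 | cacc_c[b]_   read b → write b, move right, go to q0
q0 | cacc_cb[_]
No transition is defined for (q0, _); M halts in state q0.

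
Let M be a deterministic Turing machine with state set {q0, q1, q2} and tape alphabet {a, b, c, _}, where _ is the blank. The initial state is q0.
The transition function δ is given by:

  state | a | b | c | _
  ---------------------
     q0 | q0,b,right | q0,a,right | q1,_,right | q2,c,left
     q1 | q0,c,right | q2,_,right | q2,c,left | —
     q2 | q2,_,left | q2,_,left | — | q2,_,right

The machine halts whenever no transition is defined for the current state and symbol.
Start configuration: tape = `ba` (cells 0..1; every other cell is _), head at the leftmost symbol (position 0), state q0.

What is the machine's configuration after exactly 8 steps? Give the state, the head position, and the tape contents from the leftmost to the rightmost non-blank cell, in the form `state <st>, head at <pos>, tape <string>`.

state q2, head at 2, tape c

state=q0 head=0 tape=_[b]a_   (q0,b)→(q0,a,right)
state=q0 head=1 tape=_a[a]_   (q0,a)→(q0,b,right)
state=q0 head=2 tape=_ab[_]   (q0,_)→(q2,c,left)
state=q2 head=1 tape=_a[b]c   (q2,b)→(q2,_,left)
state=q2 head=0 tape=_[a]_c   (q2,a)→(q2,_,left)
state=q2 head=-1 tape=[_]__c   (q2,_)→(q2,_,right)
state=q2 head=0 tape=_[_]_c   (q2,_)→(q2,_,right)
state=q2 head=1 tape=__[_]c   (q2,_)→(q2,_,right)
state=q2 head=2 tape=___[c]
After 8 steps: state q2, head at 2, tape c.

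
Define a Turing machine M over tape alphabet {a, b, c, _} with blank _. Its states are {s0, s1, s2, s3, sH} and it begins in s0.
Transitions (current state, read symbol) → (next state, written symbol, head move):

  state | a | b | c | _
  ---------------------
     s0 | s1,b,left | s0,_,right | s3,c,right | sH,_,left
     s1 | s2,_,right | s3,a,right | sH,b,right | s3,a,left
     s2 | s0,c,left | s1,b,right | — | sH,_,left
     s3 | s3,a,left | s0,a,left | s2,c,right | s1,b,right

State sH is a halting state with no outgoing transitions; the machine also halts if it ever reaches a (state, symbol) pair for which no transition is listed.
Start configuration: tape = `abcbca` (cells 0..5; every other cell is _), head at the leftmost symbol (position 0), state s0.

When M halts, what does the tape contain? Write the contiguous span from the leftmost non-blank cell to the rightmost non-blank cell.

b_bacbba

state=s0 head=0 tape=__[a]bcbca   (s0,a)→(s1,b,left)
state=s1 head=-1 tape=_[_]bbcbca   (s1,_)→(s3,a,left)
state=s3 head=-2 tape=[_]abbcbca   (s3,_)→(s1,b,right)
state=s1 head=-1 tape=b[a]bbcbca   (s1,a)→(s2,_,right)
state=s2 head=0 tape=b_[b]bcbca   (s2,b)→(s1,b,right)
state=s1 head=1 tape=b_b[b]cbca   (s1,b)→(s3,a,right)
state=s3 head=2 tape=b_ba[c]bca   (s3,c)→(s2,c,right)
state=s2 head=3 tape=b_bac[b]ca   (s2,b)→(s1,b,right)
state=s1 head=4 tape=b_bacb[c]a   (s1,c)→(sH,b,right)
state=sH head=5 tape=b_bacbb[a]
The non-blank tape span at halt is b_bacbba.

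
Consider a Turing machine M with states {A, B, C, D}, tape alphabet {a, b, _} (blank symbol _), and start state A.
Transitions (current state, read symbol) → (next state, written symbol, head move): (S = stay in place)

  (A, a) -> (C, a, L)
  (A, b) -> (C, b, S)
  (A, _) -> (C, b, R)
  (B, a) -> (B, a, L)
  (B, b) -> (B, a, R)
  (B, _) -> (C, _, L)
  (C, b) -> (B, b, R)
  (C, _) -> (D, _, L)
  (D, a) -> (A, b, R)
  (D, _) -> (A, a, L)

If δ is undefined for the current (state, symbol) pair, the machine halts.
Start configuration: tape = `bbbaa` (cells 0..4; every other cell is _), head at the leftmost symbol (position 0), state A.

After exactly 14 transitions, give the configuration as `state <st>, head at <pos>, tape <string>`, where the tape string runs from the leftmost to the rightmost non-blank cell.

A | ____[b]bbaa   read b → write b, move S, go to C
C | ____[b]bbaa   read b → write b, move R, go to B
B | ____b[b]baa   read b → write a, move R, go to B
B | ____ba[b]aa   read b → write a, move R, go to B
B | ____baa[a]a   read a → write a, move L, go to B
B | ____ba[a]aa   read a → write a, move L, go to B
B | ____b[a]aaa   read a → write a, move L, go to B
B | ____[b]aaaa   read b → write a, move R, go to B
B | ____a[a]aaa   read a → write a, move L, go to B
B | ____[a]aaaa   read a → write a, move L, go to B
B | ___[_]aaaaa   read _ → write _, move L, go to C
C | __[_]_aaaaa   read _ → write _, move L, go to D
D | _[_]__aaaaa   read _ → write a, move L, go to A
A | [_]a__aaaaa   read _ → write b, move R, go to C
C | b[a]__aaaaa
After 14 steps: state C, head at -3, tape ba__aaaaa.

state C, head at -3, tape ba__aaaaa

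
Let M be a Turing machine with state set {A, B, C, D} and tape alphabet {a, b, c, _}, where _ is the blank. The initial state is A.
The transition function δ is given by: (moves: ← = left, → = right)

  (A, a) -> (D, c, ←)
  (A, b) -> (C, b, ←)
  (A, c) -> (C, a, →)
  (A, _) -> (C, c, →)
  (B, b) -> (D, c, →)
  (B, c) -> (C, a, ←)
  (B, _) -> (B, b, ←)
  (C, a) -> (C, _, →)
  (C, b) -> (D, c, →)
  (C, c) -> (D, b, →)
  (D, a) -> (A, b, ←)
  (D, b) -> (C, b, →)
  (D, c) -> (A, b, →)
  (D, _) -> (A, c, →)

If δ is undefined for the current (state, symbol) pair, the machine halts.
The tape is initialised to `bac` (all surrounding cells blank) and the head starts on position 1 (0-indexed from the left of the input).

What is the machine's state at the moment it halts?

C

A | b[a]c__   read a → write c, move ←, go to D
D | [b]cc__   read b → write b, move →, go to C
C | b[c]c__   read c → write b, move →, go to D
D | bb[c]__   read c → write b, move →, go to A
A | bbb[_]_   read _ → write c, move →, go to C
C | bbbc[_]
No transition is defined for (C, _); M halts in state C.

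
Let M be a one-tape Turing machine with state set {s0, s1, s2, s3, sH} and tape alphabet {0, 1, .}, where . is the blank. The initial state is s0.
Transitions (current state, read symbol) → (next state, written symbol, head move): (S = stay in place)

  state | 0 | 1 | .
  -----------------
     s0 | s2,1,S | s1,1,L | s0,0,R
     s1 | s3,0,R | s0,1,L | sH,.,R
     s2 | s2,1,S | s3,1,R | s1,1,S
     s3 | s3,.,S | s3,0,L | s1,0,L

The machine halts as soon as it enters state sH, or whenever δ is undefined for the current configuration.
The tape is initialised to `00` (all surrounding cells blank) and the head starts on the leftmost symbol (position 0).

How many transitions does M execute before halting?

state=s0 head=0 tape=..[0]0   (s0,0)→(s2,1,S)
state=s2 head=0 tape=..[1]0   (s2,1)→(s3,1,R)
state=s3 head=1 tape=..1[0]   (s3,0)→(s3,.,S)
state=s3 head=1 tape=..1[.]   (s3,.)→(s1,0,L)
state=s1 head=0 tape=..[1]0   (s1,1)→(s0,1,L)
state=s0 head=-1 tape=.[.]10   (s0,.)→(s0,0,R)
state=s0 head=0 tape=.0[1]0   (s0,1)→(s1,1,L)
state=s1 head=-1 tape=.[0]10   (s1,0)→(s3,0,R)
state=s3 head=0 tape=.0[1]0   (s3,1)→(s3,0,L)
state=s3 head=-1 tape=.[0]00   (s3,0)→(s3,.,S)
state=s3 head=-1 tape=.[.]00   (s3,.)→(s1,0,L)
state=s1 head=-2 tape=[.]000   (s1,.)→(sH,.,R)
state=sH head=-1 tape=.[0]00
M halts after 12 transitions.

12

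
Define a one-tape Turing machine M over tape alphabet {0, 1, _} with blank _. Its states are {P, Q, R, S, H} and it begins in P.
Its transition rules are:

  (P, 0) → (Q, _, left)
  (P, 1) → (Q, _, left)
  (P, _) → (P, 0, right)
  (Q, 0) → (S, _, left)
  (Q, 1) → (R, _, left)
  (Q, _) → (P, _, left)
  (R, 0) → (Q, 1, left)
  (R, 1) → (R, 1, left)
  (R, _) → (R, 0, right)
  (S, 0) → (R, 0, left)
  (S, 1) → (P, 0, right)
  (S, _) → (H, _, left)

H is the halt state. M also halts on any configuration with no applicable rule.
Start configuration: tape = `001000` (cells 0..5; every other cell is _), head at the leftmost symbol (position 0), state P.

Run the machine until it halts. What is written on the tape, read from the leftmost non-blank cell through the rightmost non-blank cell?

1__0__1000

P | _______[0]01000   read 0 → write _, move left, go to Q
Q | ______[_]_01000   read _ → write _, move left, go to P
P | _____[_]__01000   read _ → write 0, move right, go to P
P | _____0[_]_01000   read _ → write 0, move right, go to P
P | _____00[_]01000   read _ → write 0, move right, go to P
P | _____000[0]1000   read 0 → write _, move left, go to Q
Q | _____00[0]_1000   read 0 → write _, move left, go to S
S | _____0[0]__1000   read 0 → write 0, move left, go to R
R | _____[0]0__1000   read 0 → write 1, move left, go to Q
Q | ____[_]10__1000   read _ → write _, move left, go to P
P | ___[_]_10__1000   read _ → write 0, move right, go to P
P | ___0[_]10__1000   read _ → write 0, move right, go to P
P | ___00[1]0__1000   read 1 → write _, move left, go to Q
Q | ___0[0]_0__1000   read 0 → write _, move left, go to S
S | ___[0]__0__1000   read 0 → write 0, move left, go to R
R | __[_]0__0__1000   read _ → write 0, move right, go to R
R | __0[0]__0__1000   read 0 → write 1, move left, go to Q
Q | __[0]1__0__1000   read 0 → write _, move left, go to S
S | _[_]_1__0__1000   read _ → write _, move left, go to H
H | [_]__1__0__1000
The non-blank tape span at halt is 1__0__1000.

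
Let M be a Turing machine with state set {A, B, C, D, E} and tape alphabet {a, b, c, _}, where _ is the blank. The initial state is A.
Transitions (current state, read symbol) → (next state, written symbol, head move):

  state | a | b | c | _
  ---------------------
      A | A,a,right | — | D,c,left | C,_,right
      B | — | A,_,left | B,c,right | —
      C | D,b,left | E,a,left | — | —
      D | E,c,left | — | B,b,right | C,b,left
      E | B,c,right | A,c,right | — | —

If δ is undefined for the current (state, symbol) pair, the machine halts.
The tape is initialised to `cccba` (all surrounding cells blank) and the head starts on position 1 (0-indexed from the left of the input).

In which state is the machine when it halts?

A | c[c]cba   read c → write c, move left, go to D
D | [c]ccba   read c → write b, move right, go to B
B | b[c]cba   read c → write c, move right, go to B
B | bc[c]ba   read c → write c, move right, go to B
B | bcc[b]a   read b → write _, move left, go to A
A | bc[c]_a   read c → write c, move left, go to D
D | b[c]c_a   read c → write b, move right, go to B
B | bb[c]_a   read c → write c, move right, go to B
B | bbc[_]a
No transition is defined for (B, _); M halts in state B.

B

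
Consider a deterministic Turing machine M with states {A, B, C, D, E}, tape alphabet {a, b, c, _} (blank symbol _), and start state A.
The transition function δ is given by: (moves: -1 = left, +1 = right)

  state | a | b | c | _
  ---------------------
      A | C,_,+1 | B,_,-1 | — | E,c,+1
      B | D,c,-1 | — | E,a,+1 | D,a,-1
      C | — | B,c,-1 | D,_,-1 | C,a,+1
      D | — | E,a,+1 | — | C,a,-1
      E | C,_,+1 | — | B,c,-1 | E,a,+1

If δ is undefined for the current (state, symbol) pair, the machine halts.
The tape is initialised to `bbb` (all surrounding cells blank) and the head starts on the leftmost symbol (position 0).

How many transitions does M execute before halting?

4

A | ___[b]bb   read b → write _, move -1, go to B
B | __[_]_bb   read _ → write a, move -1, go to D
D | _[_]a_bb   read _ → write a, move -1, go to C
C | [_]aa_bb   read _ → write a, move +1, go to C
C | a[a]a_bb
M halts after 4 transitions.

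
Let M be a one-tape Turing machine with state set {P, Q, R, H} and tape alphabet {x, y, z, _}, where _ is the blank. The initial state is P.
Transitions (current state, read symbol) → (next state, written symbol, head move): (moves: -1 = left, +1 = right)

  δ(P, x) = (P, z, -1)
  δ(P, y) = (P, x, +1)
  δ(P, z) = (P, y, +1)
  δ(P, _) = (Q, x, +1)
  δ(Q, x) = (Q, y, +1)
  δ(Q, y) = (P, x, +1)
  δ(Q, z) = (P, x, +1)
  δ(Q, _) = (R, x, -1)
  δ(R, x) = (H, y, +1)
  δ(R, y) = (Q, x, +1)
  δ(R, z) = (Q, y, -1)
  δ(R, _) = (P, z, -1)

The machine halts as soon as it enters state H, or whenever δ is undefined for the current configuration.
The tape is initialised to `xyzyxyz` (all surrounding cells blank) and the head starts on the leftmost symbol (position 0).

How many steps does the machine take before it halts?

16

state=P head=0 tape=_[x]yzyxyz__   (P,x)→(P,z,-1)
state=P head=-1 tape=[_]zyzyxyz__   (P,_)→(Q,x,+1)
state=Q head=0 tape=x[z]yzyxyz__   (Q,z)→(P,x,+1)
state=P head=1 tape=xx[y]zyxyz__   (P,y)→(P,x,+1)
state=P head=2 tape=xxx[z]yxyz__   (P,z)→(P,y,+1)
state=P head=3 tape=xxxy[y]xyz__   (P,y)→(P,x,+1)
state=P head=4 tape=xxxyx[x]yz__   (P,x)→(P,z,-1)
state=P head=3 tape=xxxy[x]zyz__   (P,x)→(P,z,-1)
state=P head=2 tape=xxx[y]zzyz__   (P,y)→(P,x,+1)
state=P head=3 tape=xxxx[z]zyz__   (P,z)→(P,y,+1)
state=P head=4 tape=xxxxy[z]yz__   (P,z)→(P,y,+1)
state=P head=5 tape=xxxxyy[y]z__   (P,y)→(P,x,+1)
state=P head=6 tape=xxxxyyx[z]__   (P,z)→(P,y,+1)
state=P head=7 tape=xxxxyyxy[_]_   (P,_)→(Q,x,+1)
state=Q head=8 tape=xxxxyyxyx[_]   (Q,_)→(R,x,-1)
state=R head=7 tape=xxxxyyxy[x]x   (R,x)→(H,y,+1)
state=H head=8 tape=xxxxyyxyy[x]
M halts after 16 transitions.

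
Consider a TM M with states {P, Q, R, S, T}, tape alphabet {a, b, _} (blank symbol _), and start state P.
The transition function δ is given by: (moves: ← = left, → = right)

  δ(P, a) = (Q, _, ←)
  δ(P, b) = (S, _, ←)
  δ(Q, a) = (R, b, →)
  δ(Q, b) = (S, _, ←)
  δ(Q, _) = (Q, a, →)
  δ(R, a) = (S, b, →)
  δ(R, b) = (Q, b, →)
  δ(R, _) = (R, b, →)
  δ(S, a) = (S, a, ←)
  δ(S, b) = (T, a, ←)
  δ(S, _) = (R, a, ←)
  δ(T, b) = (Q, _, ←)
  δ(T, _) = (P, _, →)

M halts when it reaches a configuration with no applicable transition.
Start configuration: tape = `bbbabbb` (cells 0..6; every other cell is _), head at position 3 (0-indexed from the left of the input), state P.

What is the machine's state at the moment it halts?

T

state=P head=3 tape=_bbb[a]bbb   (P,a)→(Q,_,←)
state=Q head=2 tape=_bb[b]_bbb   (Q,b)→(S,_,←)
state=S head=1 tape=_b[b]__bbb   (S,b)→(T,a,←)
state=T head=0 tape=_[b]a__bbb   (T,b)→(Q,_,←)
state=Q head=-1 tape=[_]_a__bbb   (Q,_)→(Q,a,→)
state=Q head=0 tape=a[_]a__bbb   (Q,_)→(Q,a,→)
state=Q head=1 tape=aa[a]__bbb   (Q,a)→(R,b,→)
state=R head=2 tape=aab[_]_bbb   (R,_)→(R,b,→)
state=R head=3 tape=aabb[_]bbb   (R,_)→(R,b,→)
state=R head=4 tape=aabbb[b]bb   (R,b)→(Q,b,→)
state=Q head=5 tape=aabbbb[b]b   (Q,b)→(S,_,←)
state=S head=4 tape=aabbb[b]_b   (S,b)→(T,a,←)
state=T head=3 tape=aabb[b]a_b   (T,b)→(Q,_,←)
state=Q head=2 tape=aab[b]_a_b   (Q,b)→(S,_,←)
state=S head=1 tape=aa[b]__a_b   (S,b)→(T,a,←)
state=T head=0 tape=a[a]a__a_b
No transition is defined for (T, a); M halts in state T.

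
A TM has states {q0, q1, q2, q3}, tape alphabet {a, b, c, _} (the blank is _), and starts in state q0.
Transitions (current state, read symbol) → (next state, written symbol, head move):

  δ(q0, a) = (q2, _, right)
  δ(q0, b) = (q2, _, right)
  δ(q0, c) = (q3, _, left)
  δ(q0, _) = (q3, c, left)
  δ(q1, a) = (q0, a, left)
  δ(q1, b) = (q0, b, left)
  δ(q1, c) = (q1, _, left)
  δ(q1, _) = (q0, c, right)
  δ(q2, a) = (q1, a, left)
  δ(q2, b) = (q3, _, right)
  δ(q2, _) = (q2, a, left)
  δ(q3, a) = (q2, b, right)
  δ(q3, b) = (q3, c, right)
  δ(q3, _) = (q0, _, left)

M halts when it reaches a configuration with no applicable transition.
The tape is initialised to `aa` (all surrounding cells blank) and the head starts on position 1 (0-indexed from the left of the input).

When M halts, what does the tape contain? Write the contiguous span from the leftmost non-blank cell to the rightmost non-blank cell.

cccaa

state=q0 head=1 tape=_a[a]__   (q0,a)→(q2,_,right)
state=q2 head=2 tape=_a_[_]_   (q2,_)→(q2,a,left)
state=q2 head=1 tape=_a[_]a_   (q2,_)→(q2,a,left)
state=q2 head=0 tape=_[a]aa_   (q2,a)→(q1,a,left)
state=q1 head=-1 tape=[_]aaa_   (q1,_)→(q0,c,right)
state=q0 head=0 tape=c[a]aa_   (q0,a)→(q2,_,right)
state=q2 head=1 tape=c_[a]a_   (q2,a)→(q1,a,left)
state=q1 head=0 tape=c[_]aa_   (q1,_)→(q0,c,right)
state=q0 head=1 tape=cc[a]a_   (q0,a)→(q2,_,right)
state=q2 head=2 tape=cc_[a]_   (q2,a)→(q1,a,left)
state=q1 head=1 tape=cc[_]a_   (q1,_)→(q0,c,right)
state=q0 head=2 tape=ccc[a]_   (q0,a)→(q2,_,right)
state=q2 head=3 tape=ccc_[_]   (q2,_)→(q2,a,left)
state=q2 head=2 tape=ccc[_]a   (q2,_)→(q2,a,left)
state=q2 head=1 tape=cc[c]aa
The non-blank tape span at halt is cccaa.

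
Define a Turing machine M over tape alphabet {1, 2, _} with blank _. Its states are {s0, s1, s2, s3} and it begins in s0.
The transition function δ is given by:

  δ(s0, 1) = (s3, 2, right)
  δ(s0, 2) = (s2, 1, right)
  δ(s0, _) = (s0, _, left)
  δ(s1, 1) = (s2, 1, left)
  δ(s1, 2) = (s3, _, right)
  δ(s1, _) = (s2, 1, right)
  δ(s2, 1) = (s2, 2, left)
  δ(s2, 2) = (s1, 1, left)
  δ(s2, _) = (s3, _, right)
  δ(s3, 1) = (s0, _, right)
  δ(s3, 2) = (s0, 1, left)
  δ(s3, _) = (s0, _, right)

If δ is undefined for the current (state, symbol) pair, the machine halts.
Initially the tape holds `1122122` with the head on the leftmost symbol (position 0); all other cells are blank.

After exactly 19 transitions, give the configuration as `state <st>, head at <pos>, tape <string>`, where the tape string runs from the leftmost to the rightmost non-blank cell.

state s2, head at 7, tape 2__2__1

s0 | [1]122122__   read 1 → write 2, move right, go to s3
s3 | 2[1]22122__   read 1 → write _, move right, go to s0
s0 | 2_[2]2122__   read 2 → write 1, move right, go to s2
s2 | 2_1[2]122__   read 2 → write 1, move left, go to s1
s1 | 2_[1]1122__   read 1 → write 1, move left, go to s2
s2 | 2[_]11122__   read _ → write _, move right, go to s3
s3 | 2_[1]1122__   read 1 → write _, move right, go to s0
s0 | 2__[1]122__   read 1 → write 2, move right, go to s3
s3 | 2__2[1]22__   read 1 → write _, move right, go to s0
s0 | 2__2_[2]2__   read 2 → write 1, move right, go to s2
s2 | 2__2_1[2]__   read 2 → write 1, move left, go to s1
s1 | 2__2_[1]1__   read 1 → write 1, move left, go to s2
s2 | 2__2[_]11__   read _ → write _, move right, go to s3
s3 | 2__2_[1]1__   read 1 → write _, move right, go to s0
s0 | 2__2__[1]__   read 1 → write 2, move right, go to s3
s3 | 2__2__2[_]_   read _ → write _, move right, go to s0
s0 | 2__2__2_[_]   read _ → write _, move left, go to s0
s0 | 2__2__2[_]_   read _ → write _, move left, go to s0
s0 | 2__2__[2]__   read 2 → write 1, move right, go to s2
s2 | 2__2__1[_]_
After 19 steps: state s2, head at 7, tape 2__2__1.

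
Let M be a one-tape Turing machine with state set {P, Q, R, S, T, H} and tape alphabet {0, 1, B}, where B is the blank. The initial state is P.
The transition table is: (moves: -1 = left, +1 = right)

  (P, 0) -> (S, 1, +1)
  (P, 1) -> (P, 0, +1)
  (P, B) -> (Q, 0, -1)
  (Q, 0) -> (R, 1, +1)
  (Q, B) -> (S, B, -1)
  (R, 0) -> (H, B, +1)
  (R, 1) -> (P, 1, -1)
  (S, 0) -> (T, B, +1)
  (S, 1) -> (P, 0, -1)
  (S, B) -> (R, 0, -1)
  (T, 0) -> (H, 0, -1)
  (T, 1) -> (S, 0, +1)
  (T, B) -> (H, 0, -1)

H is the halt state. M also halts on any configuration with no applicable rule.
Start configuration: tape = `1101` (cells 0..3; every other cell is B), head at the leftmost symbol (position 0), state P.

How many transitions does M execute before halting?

P | [1]101BB   read 1 → write 0, move +1, go to P
P | 0[1]01BB   read 1 → write 0, move +1, go to P
P | 00[0]1BB   read 0 → write 1, move +1, go to S
S | 001[1]BB   read 1 → write 0, move -1, go to P
P | 00[1]0BB   read 1 → write 0, move +1, go to P
P | 000[0]BB   read 0 → write 1, move +1, go to S
S | 0001[B]B   read B → write 0, move -1, go to R
R | 000[1]0B   read 1 → write 1, move -1, go to P
P | 00[0]10B   read 0 → write 1, move +1, go to S
S | 001[1]0B   read 1 → write 0, move -1, go to P
P | 00[1]00B   read 1 → write 0, move +1, go to P
P | 000[0]0B   read 0 → write 1, move +1, go to S
S | 0001[0]B   read 0 → write B, move +1, go to T
T | 0001B[B]   read B → write 0, move -1, go to H
H | 0001[B]0
M halts after 14 transitions.

14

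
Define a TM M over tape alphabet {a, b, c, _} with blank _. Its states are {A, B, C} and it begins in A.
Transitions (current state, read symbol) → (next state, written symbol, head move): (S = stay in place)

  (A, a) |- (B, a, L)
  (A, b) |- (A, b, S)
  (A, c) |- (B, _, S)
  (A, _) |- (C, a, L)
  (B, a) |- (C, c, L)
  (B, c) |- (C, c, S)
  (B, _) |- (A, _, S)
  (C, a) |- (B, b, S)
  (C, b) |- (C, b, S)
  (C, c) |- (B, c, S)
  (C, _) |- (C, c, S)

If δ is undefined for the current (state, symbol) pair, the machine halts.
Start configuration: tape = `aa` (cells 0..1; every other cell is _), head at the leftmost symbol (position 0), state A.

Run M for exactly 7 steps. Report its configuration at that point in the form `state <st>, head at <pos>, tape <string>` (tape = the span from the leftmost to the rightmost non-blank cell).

A | __[a]a   read a → write a, move L, go to B
B | _[_]aa   read _ → write _, move S, go to A
A | _[_]aa   read _ → write a, move L, go to C
C | [_]aaa   read _ → write c, move S, go to C
C | [c]aaa   read c → write c, move S, go to B
B | [c]aaa   read c → write c, move S, go to C
C | [c]aaa   read c → write c, move S, go to B
B | [c]aaa
After 7 steps: state B, head at -2, tape caaa.

state B, head at -2, tape caaa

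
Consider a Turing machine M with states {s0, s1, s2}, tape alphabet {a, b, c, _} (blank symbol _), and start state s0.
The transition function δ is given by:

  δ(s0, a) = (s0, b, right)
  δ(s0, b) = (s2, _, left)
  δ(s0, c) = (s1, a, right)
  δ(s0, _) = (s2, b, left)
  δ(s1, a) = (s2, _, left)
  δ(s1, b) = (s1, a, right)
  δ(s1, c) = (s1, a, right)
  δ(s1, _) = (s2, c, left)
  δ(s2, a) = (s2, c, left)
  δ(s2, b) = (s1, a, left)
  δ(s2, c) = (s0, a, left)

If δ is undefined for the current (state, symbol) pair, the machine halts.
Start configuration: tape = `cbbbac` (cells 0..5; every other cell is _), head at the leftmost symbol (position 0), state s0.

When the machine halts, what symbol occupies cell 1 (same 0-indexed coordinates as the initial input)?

state=s0 head=0 tape=_[c]bbbac   (s0,c)→(s1,a,right)
state=s1 head=1 tape=_a[b]bbac   (s1,b)→(s1,a,right)
state=s1 head=2 tape=_aa[b]bac   (s1,b)→(s1,a,right)
state=s1 head=3 tape=_aaa[b]ac   (s1,b)→(s1,a,right)
state=s1 head=4 tape=_aaaa[a]c   (s1,a)→(s2,_,left)
state=s2 head=3 tape=_aaa[a]_c   (s2,a)→(s2,c,left)
state=s2 head=2 tape=_aa[a]c_c   (s2,a)→(s2,c,left)
state=s2 head=1 tape=_a[a]cc_c   (s2,a)→(s2,c,left)
state=s2 head=0 tape=_[a]ccc_c   (s2,a)→(s2,c,left)
state=s2 head=-1 tape=[_]cccc_c
Cell 1 holds c when M halts.

c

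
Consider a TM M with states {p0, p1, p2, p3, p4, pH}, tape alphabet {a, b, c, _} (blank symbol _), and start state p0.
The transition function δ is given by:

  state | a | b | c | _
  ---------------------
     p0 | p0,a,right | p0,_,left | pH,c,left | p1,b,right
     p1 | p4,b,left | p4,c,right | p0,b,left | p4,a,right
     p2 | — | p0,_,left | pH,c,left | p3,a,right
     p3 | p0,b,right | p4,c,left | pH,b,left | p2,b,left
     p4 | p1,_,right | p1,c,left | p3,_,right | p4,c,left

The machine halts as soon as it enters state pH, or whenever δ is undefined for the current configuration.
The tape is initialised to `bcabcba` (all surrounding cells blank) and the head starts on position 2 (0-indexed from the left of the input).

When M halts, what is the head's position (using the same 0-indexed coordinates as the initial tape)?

9

state=p0 head=2 tape=bc[a]bcba____   (p0,a)→(p0,a,right)
state=p0 head=3 tape=bca[b]cba____   (p0,b)→(p0,_,left)
state=p0 head=2 tape=bc[a]_cba____   (p0,a)→(p0,a,right)
state=p0 head=3 tape=bca[_]cba____   (p0,_)→(p1,b,right)
state=p1 head=4 tape=bcab[c]ba____   (p1,c)→(p0,b,left)
state=p0 head=3 tape=bca[b]bba____   (p0,b)→(p0,_,left)
state=p0 head=2 tape=bc[a]_bba____   (p0,a)→(p0,a,right)
state=p0 head=3 tape=bca[_]bba____   (p0,_)→(p1,b,right)
state=p1 head=4 tape=bcab[b]ba____   (p1,b)→(p4,c,right)
state=p4 head=5 tape=bcabc[b]a____   (p4,b)→(p1,c,left)
state=p1 head=4 tape=bcab[c]ca____   (p1,c)→(p0,b,left)
state=p0 head=3 tape=bca[b]bca____   (p0,b)→(p0,_,left)
state=p0 head=2 tape=bc[a]_bca____   (p0,a)→(p0,a,right)
state=p0 head=3 tape=bca[_]bca____   (p0,_)→(p1,b,right)
state=p1 head=4 tape=bcab[b]ca____   (p1,b)→(p4,c,right)
state=p4 head=5 tape=bcabc[c]a____   (p4,c)→(p3,_,right)
state=p3 head=6 tape=bcabc_[a]____   (p3,a)→(p0,b,right)
state=p0 head=7 tape=bcabc_b[_]___   (p0,_)→(p1,b,right)
state=p1 head=8 tape=bcabc_bb[_]__   (p1,_)→(p4,a,right)
state=p4 head=9 tape=bcabc_bba[_]_   (p4,_)→(p4,c,left)
state=p4 head=8 tape=bcabc_bb[a]c_   (p4,a)→(p1,_,right)
state=p1 head=9 tape=bcabc_bb_[c]_   (p1,c)→(p0,b,left)
state=p0 head=8 tape=bcabc_bb[_]b_   (p0,_)→(p1,b,right)
state=p1 head=9 tape=bcabc_bbb[b]_   (p1,b)→(p4,c,right)
state=p4 head=10 tape=bcabc_bbbc[_]   (p4,_)→(p4,c,left)
state=p4 head=9 tape=bcabc_bbb[c]c   (p4,c)→(p3,_,right)
state=p3 head=10 tape=bcabc_bbb_[c]   (p3,c)→(pH,b,left)
state=pH head=9 tape=bcabc_bbb[_]b
At halt the head is at cell 9.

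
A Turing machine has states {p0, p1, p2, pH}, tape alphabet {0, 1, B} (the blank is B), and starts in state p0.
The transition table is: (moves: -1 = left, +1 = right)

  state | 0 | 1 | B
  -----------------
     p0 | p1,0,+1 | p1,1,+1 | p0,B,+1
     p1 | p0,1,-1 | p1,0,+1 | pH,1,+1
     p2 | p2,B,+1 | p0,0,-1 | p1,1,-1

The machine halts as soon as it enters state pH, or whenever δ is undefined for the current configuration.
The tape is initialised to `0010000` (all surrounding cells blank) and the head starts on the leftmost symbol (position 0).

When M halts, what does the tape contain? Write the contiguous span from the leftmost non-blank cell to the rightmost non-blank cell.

p0 | [0]010000BB   read 0 → write 0, move +1, go to p1
p1 | 0[0]10000BB   read 0 → write 1, move -1, go to p0
p0 | [0]110000BB   read 0 → write 0, move +1, go to p1
p1 | 0[1]10000BB   read 1 → write 0, move +1, go to p1
p1 | 00[1]0000BB   read 1 → write 0, move +1, go to p1
p1 | 000[0]000BB   read 0 → write 1, move -1, go to p0
p0 | 00[0]1000BB   read 0 → write 0, move +1, go to p1
p1 | 000[1]000BB   read 1 → write 0, move +1, go to p1
p1 | 0000[0]00BB   read 0 → write 1, move -1, go to p0
p0 | 000[0]100BB   read 0 → write 0, move +1, go to p1
p1 | 0000[1]00BB   read 1 → write 0, move +1, go to p1
p1 | 00000[0]0BB   read 0 → write 1, move -1, go to p0
p0 | 0000[0]10BB   read 0 → write 0, move +1, go to p1
p1 | 00000[1]0BB   read 1 → write 0, move +1, go to p1
p1 | 000000[0]BB   read 0 → write 1, move -1, go to p0
p0 | 00000[0]1BB   read 0 → write 0, move +1, go to p1
p1 | 000000[1]BB   read 1 → write 0, move +1, go to p1
p1 | 0000000[B]B   read B → write 1, move +1, go to pH
pH | 00000001[B]
The non-blank tape span at halt is 00000001.

00000001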